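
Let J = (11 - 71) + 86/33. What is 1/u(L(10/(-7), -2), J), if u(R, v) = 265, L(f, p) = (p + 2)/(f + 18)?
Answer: 1/265 ≈ 0.0037736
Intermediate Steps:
L(f, p) = (2 + p)/(18 + f)
J = -1894/33 (J = -60 + 86*(1/33) = -60 + 86/33 = -1894/33 ≈ -57.394)
1/u(L(10/(-7), -2), J) = 1/265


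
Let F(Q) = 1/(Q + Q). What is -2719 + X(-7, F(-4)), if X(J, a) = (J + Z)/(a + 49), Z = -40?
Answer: -1063505/391 ≈ -2720.0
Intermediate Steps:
F(Q) = 1/(2*Q)
X(J, a) = (-40 + J)/(49 + a) (X(J, a) = (J - 40)/(a + 49) = (-40 + J)/(49 + a))
-2719 + X(-7, F(-4)) = -2719 + (-40 - 7)/(49 + (½)/(-4)) = -2719 - 47/(49 + (½)*(-¼)) = -2719 - 47/(49 - ⅛) = -2719 - 47/(391/8) = -2719 + (8/391)*(-47) = -2719 - 376/391 = -1063505/391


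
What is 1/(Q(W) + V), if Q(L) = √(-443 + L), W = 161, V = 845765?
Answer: 17995/15219541181 - I*√282/715318435507 ≈ 1.1824e-6 - 2.3476e-11*I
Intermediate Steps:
1/(Q(W) + V) = 1/(√(-443 + 161) + 845765) = 1/(√(-282) + 845765) = 1/(I*√282 + 845765) = 1/(845765 + I*√282)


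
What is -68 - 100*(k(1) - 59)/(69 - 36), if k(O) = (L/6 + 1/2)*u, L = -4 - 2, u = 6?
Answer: 3956/33 ≈ 119.88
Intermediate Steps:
L = -6
k(O) = -3 (k(O) = (-6/6 + 1/2)*6 = (-6*1/6 + 1*(1/2))*6 = (-1 + 1/2)*6 = -1/2*6 = -3)
-68 - 100*(k(1) - 59)/(69 - 36) = -68 - 100*(-3 - 59)/(69 - 36) = -68 - (-6200)/33 = -68 - 100*(-62/33) = -68 + 6200/33 = 3956/33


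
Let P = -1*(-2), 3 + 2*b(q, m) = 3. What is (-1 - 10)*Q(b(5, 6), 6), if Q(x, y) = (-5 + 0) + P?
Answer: 33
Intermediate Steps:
b(q, m) = 0 (b(q, m) = -3/2 + (½)*3 = -3/2 + 3/2 = 0)
P = 2
Q(x, y) = -3 (Q(x, y) = (-5 + 0) + 2 = -5 + 2 = -3)
(-1 - 10)*Q(b(5, 6), 6) = (-1 - 10)*(-3) = -11*(-3) = 33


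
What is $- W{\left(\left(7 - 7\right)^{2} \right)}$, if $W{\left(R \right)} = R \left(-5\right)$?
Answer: $0$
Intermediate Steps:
$W{\left(R \right)} = - 5 R$
$- W{\left(\left(7 - 7\right)^{2} \right)} = - \left(-5\right) \left(7 - 7\right)^{2} = - \left(-5\right) 0^{2} = - \left(-5\right) 0 = \left(-1\right) 0 = 0$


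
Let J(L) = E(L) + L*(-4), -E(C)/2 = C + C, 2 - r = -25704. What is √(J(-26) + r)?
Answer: √25914 ≈ 160.98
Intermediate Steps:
r = 25706 (r = 2 - 1*(-25704) = 2 + 25704 = 25706)
E(C) = -4*C (E(C) = -2*(C + C) = -4*C)
J(L) = -8*L (J(L) = -4*L + L*(-4) = -4*L - 4*L = -8*L)
√(J(-26) + r) = √(-8*(-26) + 25706) = √(208 + 25706) = √25914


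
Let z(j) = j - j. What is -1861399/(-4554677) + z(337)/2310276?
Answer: 1861399/4554677 ≈ 0.40868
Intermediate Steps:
z(j) = 0
-1861399/(-4554677) + z(337)/2310276 = -1861399/(-4554677) + 0/2310276 = -1861399*(-1/4554677) + 0*(1/2310276) = 1861399/4554677 + 0 = 1861399/4554677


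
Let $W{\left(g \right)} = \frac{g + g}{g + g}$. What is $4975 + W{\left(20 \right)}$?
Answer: $4976$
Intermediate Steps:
$W{\left(g \right)} = 1$ ($W{\left(g \right)} = \frac{2 g}{2 g} = 2 g \frac{1}{2 g} = 1$)
$4975 + W{\left(20 \right)} = 4975 + 1 = 4976$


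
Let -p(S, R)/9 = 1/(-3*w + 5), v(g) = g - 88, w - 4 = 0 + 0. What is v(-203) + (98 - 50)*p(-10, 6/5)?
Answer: -1605/7 ≈ -229.29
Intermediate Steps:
w = 4 (w = 4 + (0 + 0) = 4 + 0 = 4)
v(g) = -88 + g
p(S, R) = 9/7 (p(S, R) = -9/(-3*4 + 5) = -9/(-12 + 5) = -9/(-7) = -9*(-⅐) = 9/7)
v(-203) + (98 - 50)*p(-10, 6/5) = (-88 - 203) + (98 - 50)*(9/7) = -291 + 48*(9/7) = -291 + 432/7 = -1605/7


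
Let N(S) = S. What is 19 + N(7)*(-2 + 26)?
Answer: 187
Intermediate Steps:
19 + N(7)*(-2 + 26) = 19 + 7*(-2 + 26) = 19 + 7*24 = 19 + 168 = 187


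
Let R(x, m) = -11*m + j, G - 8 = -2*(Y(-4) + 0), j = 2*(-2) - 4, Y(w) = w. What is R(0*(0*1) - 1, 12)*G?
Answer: -2240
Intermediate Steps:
j = -8 (j = -4 - 4 = -8)
G = 16 (G = 8 - 2*(-4 + 0) = 8 - 2*(-4) = 8 + 8 = 16)
R(x, m) = -8 - 11*m (R(x, m) = -11*m - 8 = -8 - 11*m)
R(0*(0*1) - 1, 12)*G = (-8 - 11*12)*16 = (-8 - 132)*16 = -140*16 = -2240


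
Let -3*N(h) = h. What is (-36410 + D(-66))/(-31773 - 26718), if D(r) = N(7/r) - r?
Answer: 7196105/11581218 ≈ 0.62136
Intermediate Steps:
N(h) = -h/3
D(r) = -r - 7/(3*r) (D(r) = -7/(3*r) - r = -r - 7/(3*r))
(-36410 + D(-66))/(-31773 - 26718) = (-36410 + (-1*(-66) - 7/3/(-66)))/(-31773 - 26718) = (-36410 + (66 - 7/3*(-1/66)))/(-58491) = (-36410 + (66 + 7/198))*(-1/58491) = (-36410 + 13075/198)*(-1/58491) = -7196105/198*(-1/58491) = 7196105/11581218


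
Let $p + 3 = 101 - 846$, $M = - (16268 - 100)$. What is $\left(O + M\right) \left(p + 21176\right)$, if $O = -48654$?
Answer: $-1324183816$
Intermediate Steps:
$M = -16168$ ($M = - (16268 - 100) = \left(-1\right) 16168 = -16168$)
$p = -748$ ($p = -3 + \left(101 - 846\right) = -3 - 745 = -748$)
$\left(O + M\right) \left(p + 21176\right) = \left(-48654 - 16168\right) \left(-748 + 21176\right) = \left(-64822\right) 20428 = -1324183816$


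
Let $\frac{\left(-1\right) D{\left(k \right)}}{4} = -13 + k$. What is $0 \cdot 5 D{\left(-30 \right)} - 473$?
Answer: $-473$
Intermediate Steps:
$D{\left(k \right)} = 52 - 4 k$ ($D{\left(k \right)} = - 4 \left(-13 + k\right) = 52 - 4 k$)
$0 \cdot 5 D{\left(-30 \right)} - 473 = 0 \cdot 5 \left(52 - -120\right) - 473 = 0 \left(52 + 120\right) - 473 = 0 \cdot 172 - 473 = 0 - 473 = -473$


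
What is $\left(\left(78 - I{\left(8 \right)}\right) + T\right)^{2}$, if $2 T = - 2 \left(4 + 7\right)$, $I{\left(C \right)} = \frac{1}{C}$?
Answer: $\frac{286225}{64} \approx 4472.3$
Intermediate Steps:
$T = -11$ ($T = \frac{\left(-2\right) \left(4 + 7\right)}{2} = \frac{\left(-2\right) 11}{2} = \frac{1}{2} \left(-22\right) = -11$)
$\left(\left(78 - I{\left(8 \right)}\right) + T\right)^{2} = \left(\left(78 - \frac{1}{8}\right) - 11\right)^{2} = \left(\frac{623}{8} - 11\right)^{2} = \left(\frac{535}{8}\right)^{2} = \frac{286225}{64}$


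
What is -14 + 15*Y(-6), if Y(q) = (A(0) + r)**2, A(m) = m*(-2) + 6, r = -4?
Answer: 46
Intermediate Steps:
A(m) = 6 - 2*m (A(m) = -2*m + 6 = 6 - 2*m)
Y(q) = 4 (Y(q) = ((6 - 2*0) - 4)**2 = ((6 + 0) - 4)**2 = (6 - 4)**2 = 2**2 = 4)
-14 + 15*Y(-6) = -14 + 15*4 = -14 + 60 = 46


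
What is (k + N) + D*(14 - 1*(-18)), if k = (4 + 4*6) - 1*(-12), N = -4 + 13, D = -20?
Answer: -591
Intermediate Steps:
N = 9
k = 40 (k = (4 + 24) + 12 = 28 + 12 = 40)
(k + N) + D*(14 - 1*(-18)) = (40 + 9) - 20*(14 - 1*(-18)) = 49 - 20*(14 + 18) = 49 - 20*32 = 49 - 640 = -591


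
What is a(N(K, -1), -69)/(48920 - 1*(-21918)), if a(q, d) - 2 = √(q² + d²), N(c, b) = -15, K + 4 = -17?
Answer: 1/35419 + 3*√554/70838 ≈ 0.0010250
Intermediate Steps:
K = -21 (K = -4 - 17 = -21)
a(q, d) = 2 + √(d² + q²) (a(q, d) = 2 + √(q² + d²) = 2 + √(d² + q²))
a(N(K, -1), -69)/(48920 - 1*(-21918)) = (2 + √((-69)² + (-15)²))/(48920 - 1*(-21918)) = (2 + √(4761 + 225))/(48920 + 21918) = (2 + √4986)/70838 = (2 + 3*√554)*(1/70838) = 1/35419 + 3*√554/70838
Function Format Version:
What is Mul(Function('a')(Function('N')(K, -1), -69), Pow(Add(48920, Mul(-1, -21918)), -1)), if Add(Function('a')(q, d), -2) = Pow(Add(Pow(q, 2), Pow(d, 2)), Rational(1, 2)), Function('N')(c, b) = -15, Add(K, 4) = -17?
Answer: Add(Rational(1, 35419), Mul(Rational(3, 70838), Pow(554, Rational(1, 2)))) ≈ 0.0010250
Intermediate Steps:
K = -21 (K = Add(-4, -17) = -21)
Function('a')(q, d) = Add(2, Pow(Add(Pow(d, 2), Pow(q, 2)), Rational(1, 2))) (Function('a')(q, d) = Add(2, Pow(Add(Pow(q, 2), Pow(d, 2)), Rational(1, 2))) = Add(2, Pow(Add(Pow(d, 2), Pow(q, 2)), Rational(1, 2))))
Mul(Function('a')(Function('N')(K, -1), -69), Pow(Add(48920, Mul(-1, -21918)), -1)) = Mul(Add(2, Pow(Add(Pow(-69, 2), Pow(-15, 2)), Rational(1, 2))), Pow(Add(48920, Mul(-1, -21918)), -1)) = Mul(Add(2, Pow(Add(4761, 225), Rational(1, 2))), Pow(Add(48920, 21918), -1)) = Mul(Add(2, Pow(4986, Rational(1, 2))), Pow(70838, -1)) = Mul(Add(2, Mul(3, Pow(554, Rational(1, 2)))), Rational(1, 70838)) = Add(Rational(1, 35419), Mul(Rational(3, 70838), Pow(554, Rational(1, 2))))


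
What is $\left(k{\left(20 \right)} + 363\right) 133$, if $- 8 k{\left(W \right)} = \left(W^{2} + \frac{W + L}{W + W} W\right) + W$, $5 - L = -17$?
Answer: $\frac{327579}{8} \approx 40947.0$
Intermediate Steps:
$L = 22$ ($L = 5 - -17 = 5 + 17 = 22$)
$k{\left(W \right)} = - \frac{11}{8} - \frac{3 W}{16} - \frac{W^{2}}{8}$ ($k{\left(W \right)} = - \frac{\left(W^{2} + \frac{W + 22}{W + W} W\right) + W}{8} = - \frac{\left(W^{2} + \frac{22 + W}{2 W} W\right) + W}{8} = - \frac{\left(W^{2} + \left(11 + \frac{W}{2}\right)\right) + W}{8} = - \frac{\left(11 + W^{2} + \frac{W}{2}\right) + W}{8} = - \frac{11 + W^{2} + \frac{3 W}{2}}{8} = - \frac{11}{8} - \frac{3 W}{16} - \frac{W^{2}}{8}$)
$\left(k{\left(20 \right)} + 363\right) 133 = \left(\left(- \frac{11}{8} - \frac{15}{4} - \frac{20^{2}}{8}\right) + 363\right) 133 = \left(\left(- \frac{11}{8} - \frac{15}{4} - 50\right) + 363\right) 133 = \left(- \frac{441}{8} + 363\right) 133 = \frac{2463}{8} \cdot 133 = \frac{327579}{8}$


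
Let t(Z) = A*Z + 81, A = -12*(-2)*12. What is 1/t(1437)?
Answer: 1/413937 ≈ 2.4158e-6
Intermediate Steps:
A = 288 (A = 24*12 = 288)
t(Z) = 81 + 288*Z (t(Z) = 288*Z + 81 = 81 + 288*Z)
1/t(1437) = 1/(81 + 288*1437) = 1/(81 + 413856) = 1/413937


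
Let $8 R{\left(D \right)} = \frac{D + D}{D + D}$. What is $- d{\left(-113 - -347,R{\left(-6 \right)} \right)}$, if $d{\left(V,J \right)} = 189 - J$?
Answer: $- \frac{1511}{8} \approx -188.88$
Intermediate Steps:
$R{\left(D \right)} = \frac{1}{8}$ ($R{\left(D \right)} = \frac{\left(D + D\right) \frac{1}{D + D}}{8} = \frac{2 D \frac{1}{2 D}}{8} = \frac{1}{8} \cdot 1 = \frac{1}{8}$)
$- d{\left(-113 - -347,R{\left(-6 \right)} \right)} = - (189 - \frac{1}{8}) = \left(-1\right) \frac{1511}{8} = - \frac{1511}{8}$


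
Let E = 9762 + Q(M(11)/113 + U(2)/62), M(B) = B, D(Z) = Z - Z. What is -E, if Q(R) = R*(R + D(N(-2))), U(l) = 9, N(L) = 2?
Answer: -479161246033/49084036 ≈ -9762.1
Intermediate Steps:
D(Z) = 0
Q(R) = R² (Q(R) = R*(R + 0) = R*R = R²)
E = 479161246033/49084036 (E = 9762 + (11/113 + 9/62)² = 9762 + (1699/7006)² = 9762 + 2886601/49084036 = 479161246033/49084036 ≈ 9762.1)
-E = -1*479161246033/49084036 = -479161246033/49084036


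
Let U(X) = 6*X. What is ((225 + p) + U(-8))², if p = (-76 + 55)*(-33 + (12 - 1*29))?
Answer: 1505529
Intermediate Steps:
p = 1050 (p = -21*(-33 + (12 - 29)) = -21*(-33 - 17) = -21*(-50) = 1050)
((225 + p) + U(-8))² = ((225 + 1050) + 6*(-8))² = (1275 - 48)² = 1227² = 1505529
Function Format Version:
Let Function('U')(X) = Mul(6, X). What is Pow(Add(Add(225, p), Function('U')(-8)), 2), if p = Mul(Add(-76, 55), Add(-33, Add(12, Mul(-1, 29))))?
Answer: 1505529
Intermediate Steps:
p = 1050 (p = Mul(-21, Add(-33, Add(12, -29))) = Mul(-21, Add(-33, -17)) = Mul(-21, -50) = 1050)
Pow(Add(Add(225, p), Function('U')(-8)), 2) = Pow(Add(Add(225, 1050), Mul(6, -8)), 2) = Pow(Add(1275, -48), 2) = Pow(1227, 2) = 1505529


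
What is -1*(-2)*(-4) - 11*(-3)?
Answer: 25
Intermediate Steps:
-1*(-2)*(-4) - 11*(-3) = 2*(-4) + 33 = -8 + 33 = 25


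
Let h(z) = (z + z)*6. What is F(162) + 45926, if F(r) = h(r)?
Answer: 47870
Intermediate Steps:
h(z) = 12*z (h(z) = (2*z)*6 = 12*z)
F(r) = 12*r
F(162) + 45926 = 12*162 + 45926 = 1944 + 45926 = 47870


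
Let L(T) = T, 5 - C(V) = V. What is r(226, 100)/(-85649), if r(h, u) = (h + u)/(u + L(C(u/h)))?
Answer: -36838/1011942935 ≈ -3.6403e-5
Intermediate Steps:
C(V) = 5 - V
r(h, u) = (h + u)/(5 + u - u/h) (r(h, u) = (h + u)/(u + (5 - u/h)) = (h + u)/(5 + u - u/h))
r(226, 100)/(-85649) = (226*(226 + 100)/(-1*100 + 226*(5 + 100)))/(-85649) = (226*326/(-100 + 226*105))*(-1/85649) = (226*326/(-100 + 23730))*(-1/85649) = (226*326/23630)*(-1/85649) = (226*(1/23630)*326)*(-1/85649) = (36838/11815)*(-1/85649) = -36838/1011942935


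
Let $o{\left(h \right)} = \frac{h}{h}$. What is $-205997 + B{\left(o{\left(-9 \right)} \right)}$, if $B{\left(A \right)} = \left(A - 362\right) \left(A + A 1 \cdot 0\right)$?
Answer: $-206358$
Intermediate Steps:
$o{\left(h \right)} = 1$
$B{\left(A \right)} = A \left(-362 + A\right)$ ($B{\left(A \right)} = \left(-362 + A\right) \left(A + A 0\right) = \left(-362 + A\right) \left(A + 0\right) = \left(-362 + A\right) A = A \left(-362 + A\right)$)
$-205997 + B{\left(o{\left(-9 \right)} \right)} = -205997 + 1 \left(-362 + 1\right) = -205997 + 1 \left(-361\right) = -205997 - 361 = -206358$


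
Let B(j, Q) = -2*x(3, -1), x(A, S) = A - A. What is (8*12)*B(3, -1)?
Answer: 0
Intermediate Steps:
x(A, S) = 0
B(j, Q) = 0 (B(j, Q) = -2*0 = 0)
(8*12)*B(3, -1) = (8*12)*0 = 96*0 = 0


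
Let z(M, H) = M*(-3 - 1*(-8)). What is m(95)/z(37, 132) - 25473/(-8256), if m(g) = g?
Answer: 366455/101824 ≈ 3.5989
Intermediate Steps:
z(M, H) = 5*M (z(M, H) = M*(-3 + 8) = M*5 = 5*M)
m(95)/z(37, 132) - 25473/(-8256) = 95/((5*37)) - 25473/(-8256) = 95/185 - 25473*(-1/8256) = 95*(1/185) + 8491/2752 = 19/37 + 8491/2752 = 366455/101824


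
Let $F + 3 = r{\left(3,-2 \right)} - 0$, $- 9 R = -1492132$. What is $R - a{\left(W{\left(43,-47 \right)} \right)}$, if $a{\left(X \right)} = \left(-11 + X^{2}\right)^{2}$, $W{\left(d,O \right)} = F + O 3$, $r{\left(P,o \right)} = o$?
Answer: $- \frac{4083635093}{9} \approx -4.5374 \cdot 10^{8}$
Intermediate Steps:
$R = \frac{1492132}{9}$ ($R = \left(- \frac{1}{9}\right) \left(-1492132\right) = \frac{1492132}{9} \approx 1.6579 \cdot 10^{5}$)
$F = -5$ ($F = -3 - 2 = -5$)
$W{\left(d,O \right)} = -5 + 3 O$ ($W{\left(d,O \right)} = -5 + O 3 = -5 + 3 O$)
$R - a{\left(W{\left(43,-47 \right)} \right)} = \frac{1492132}{9} - \left(-11 + \left(-5 + 3 \left(-47\right)\right)^{2}\right)^{2} = \frac{1492132}{9} - \left(-11 + \left(-5 - 141\right)^{2}\right)^{2} = \frac{1492132}{9} - \left(-11 + \left(-146\right)^{2}\right)^{2} = \frac{1492132}{9} - \left(-11 + 21316\right)^{2} = \frac{1492132}{9} - 21305^{2} = \frac{1492132}{9} - 453903025 = - \frac{4083635093}{9}$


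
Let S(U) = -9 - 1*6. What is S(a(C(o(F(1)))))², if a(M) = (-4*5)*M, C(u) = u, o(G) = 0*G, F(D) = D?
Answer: 225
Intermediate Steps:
o(G) = 0
a(M) = -20*M
S(U) = -15 (S(U) = -9 - 6 = -15)
S(a(C(o(F(1)))))² = (-15)² = 225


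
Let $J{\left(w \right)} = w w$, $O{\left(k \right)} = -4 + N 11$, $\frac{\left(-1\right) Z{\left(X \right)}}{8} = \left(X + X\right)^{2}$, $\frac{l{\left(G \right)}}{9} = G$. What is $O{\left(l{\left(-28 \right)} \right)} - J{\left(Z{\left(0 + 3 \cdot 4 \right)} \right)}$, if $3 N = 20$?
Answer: $- \frac{63700784}{3} \approx -2.1234 \cdot 10^{7}$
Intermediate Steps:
$l{\left(G \right)} = 9 G$
$N = \frac{20}{3}$ ($N = \frac{1}{3} \cdot 20 = \frac{20}{3} \approx 6.6667$)
$Z{\left(X \right)} = - 32 X^{2}$ ($Z{\left(X \right)} = - 8 \left(X + X\right)^{2} = - 8 \left(2 X\right)^{2} = - 8 \cdot 4 X^{2} = - 32 X^{2}$)
$O{\left(k \right)} = \frac{208}{3}$ ($O{\left(k \right)} = -4 + \frac{20}{3} \cdot 11 = -4 + \frac{220}{3} = \frac{208}{3}$)
$J{\left(w \right)} = w^{2}$
$O{\left(l{\left(-28 \right)} \right)} - J{\left(Z{\left(0 + 3 \cdot 4 \right)} \right)} = \frac{208}{3} - \left(- 32 \left(0 + 3 \cdot 4\right)^{2}\right)^{2} = \frac{208}{3} - \left(- 32 \left(0 + 12\right)^{2}\right)^{2} = \frac{208}{3} - \left(- 32 \cdot 12^{2}\right)^{2} = \frac{208}{3} - \left(\left(-32\right) 144\right)^{2} = \frac{208}{3} - \left(-4608\right)^{2} = \frac{208}{3} - 21233664 = - \frac{63700784}{3}$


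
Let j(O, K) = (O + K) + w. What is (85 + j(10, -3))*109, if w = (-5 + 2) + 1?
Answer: 9810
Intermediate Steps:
w = -2 (w = -3 + 1 = -2)
j(O, K) = -2 + K + O (j(O, K) = (O + K) - 2 = (K + O) - 2 = -2 + K + O)
(85 + j(10, -3))*109 = (85 + (-2 - 3 + 10))*109 = (85 + 5)*109 = 90*109 = 9810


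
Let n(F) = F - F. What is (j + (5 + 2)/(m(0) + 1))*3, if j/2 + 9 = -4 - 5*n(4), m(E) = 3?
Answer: -291/4 ≈ -72.750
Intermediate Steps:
n(F) = 0
j = -26 (j = -18 + 2*(-4 - 5*0) = -18 + 2*(-4 + 0) = -18 + 2*(-4) = -18 - 8 = -26)
(j + (5 + 2)/(m(0) + 1))*3 = (-26 + (5 + 2)/(3 + 1))*3 = (-26 + 7/4)*3 = -97/4*3 = -291/4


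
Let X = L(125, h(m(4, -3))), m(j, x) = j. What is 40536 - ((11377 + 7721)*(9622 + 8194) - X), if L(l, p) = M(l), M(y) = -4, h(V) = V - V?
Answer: -340209436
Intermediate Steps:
h(V) = 0
L(l, p) = -4
X = -4
40536 - ((11377 + 7721)*(9622 + 8194) - X) = 40536 - ((11377 + 7721)*(9622 + 8194) - 1*(-4)) = 40536 - (19098*17816 + 4) = 40536 - (340249968 + 4) = 40536 - 1*340249972 = 40536 - 340249972 = -340209436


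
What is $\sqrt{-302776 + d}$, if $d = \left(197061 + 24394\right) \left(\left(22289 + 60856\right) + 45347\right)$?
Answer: $2 \sqrt{7113723271} \approx 1.6869 \cdot 10^{5}$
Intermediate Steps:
$d = 28455195860$ ($d = 221455 \left(83145 + 45347\right) = 221455 \cdot 128492 = 28455195860$)
$\sqrt{-302776 + d} = \sqrt{-302776 + 28455195860} = \sqrt{28454893084} = 2 \sqrt{7113723271}$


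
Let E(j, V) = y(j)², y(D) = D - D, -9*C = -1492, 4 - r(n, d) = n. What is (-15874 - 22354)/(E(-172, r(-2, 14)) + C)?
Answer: -86013/373 ≈ -230.60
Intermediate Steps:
r(n, d) = 4 - n
C = 1492/9 (C = -⅑*(-1492) = 1492/9 ≈ 165.78)
y(D) = 0
E(j, V) = 0 (E(j, V) = 0² = 0)
(-15874 - 22354)/(E(-172, r(-2, 14)) + C) = (-15874 - 22354)/(0 + 1492/9) = -38228/1492/9 = -38228*9/1492 = -86013/373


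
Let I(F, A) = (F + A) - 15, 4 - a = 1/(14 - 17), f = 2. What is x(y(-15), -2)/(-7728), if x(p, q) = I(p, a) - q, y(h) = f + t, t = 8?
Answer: -1/5796 ≈ -0.00017253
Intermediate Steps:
a = 13/3 (a = 4 - 1/(14 - 17) = 4 - 1/(-3) = 4 - 1*(-⅓) = 4 + ⅓ = 13/3 ≈ 4.3333)
I(F, A) = -15 + A + F (I(F, A) = (A + F) - 15 = -15 + A + F)
y(h) = 10 (y(h) = 2 + 8 = 10)
x(p, q) = -32/3 + p - q (x(p, q) = (-15 + 13/3 + p) - q = (-32/3 + p) - q = -32/3 + p - q)
x(y(-15), -2)/(-7728) = (-32/3 + 10 - 1*(-2))/(-7728) = (-32/3 + 10 + 2)*(-1/7728) = (4/3)*(-1/7728) = -1/5796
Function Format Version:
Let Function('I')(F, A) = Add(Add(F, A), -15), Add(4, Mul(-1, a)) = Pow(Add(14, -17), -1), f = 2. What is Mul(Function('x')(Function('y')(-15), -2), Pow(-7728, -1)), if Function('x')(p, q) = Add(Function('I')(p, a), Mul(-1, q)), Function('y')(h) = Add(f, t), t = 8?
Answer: Rational(-1, 5796) ≈ -0.00017253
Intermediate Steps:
a = Rational(13, 3) (a = Add(4, Mul(-1, Pow(Add(14, -17), -1))) = Add(4, Mul(-1, Pow(-3, -1))) = Add(4, Mul(-1, Rational(-1, 3))) = Add(4, Rational(1, 3)) = Rational(13, 3) ≈ 4.3333)
Function('I')(F, A) = Add(-15, A, F) (Function('I')(F, A) = Add(Add(A, F), -15) = Add(-15, A, F))
Function('y')(h) = 10 (Function('y')(h) = Add(2, 8) = 10)
Function('x')(p, q) = Add(Rational(-32, 3), p, Mul(-1, q)) (Function('x')(p, q) = Add(Add(-15, Rational(13, 3), p), Mul(-1, q)) = Add(Add(Rational(-32, 3), p), Mul(-1, q)) = Add(Rational(-32, 3), p, Mul(-1, q)))
Mul(Function('x')(Function('y')(-15), -2), Pow(-7728, -1)) = Mul(Add(Rational(-32, 3), 10, Mul(-1, -2)), Pow(-7728, -1)) = Mul(Add(Rational(-32, 3), 10, 2), Rational(-1, 7728)) = Mul(Rational(4, 3), Rational(-1, 7728)) = Rational(-1, 5796)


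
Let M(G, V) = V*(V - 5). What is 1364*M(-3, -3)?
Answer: 32736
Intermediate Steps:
M(G, V) = V*(-5 + V)
1364*M(-3, -3) = 1364*(-3*(-5 - 3)) = 1364*(-3*(-8)) = 1364*24 = 32736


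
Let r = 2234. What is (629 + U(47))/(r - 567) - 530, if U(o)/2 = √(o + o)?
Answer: -882881/1667 + 2*√94/1667 ≈ -529.61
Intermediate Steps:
U(o) = 2*√2*√o (U(o) = 2*√(o + o) = 2*√(2*o) = 2*(√2*√o) = 2*√2*√o)
(629 + U(47))/(r - 567) - 530 = (629 + 2*√2*√47)/(2234 - 567) - 530 = (629 + 2*√94)/1667 - 530 = (629 + 2*√94)*(1/1667) - 530 = (629/1667 + 2*√94/1667) - 530 = -882881/1667 + 2*√94/1667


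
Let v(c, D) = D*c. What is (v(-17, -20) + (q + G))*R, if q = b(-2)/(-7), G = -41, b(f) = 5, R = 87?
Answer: 181656/7 ≈ 25951.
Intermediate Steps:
q = -5/7 (q = 5/(-7) = 5*(-⅐) = -5/7 ≈ -0.71429)
(v(-17, -20) + (q + G))*R = (-20*(-17) + (-5/7 - 41))*87 = (340 - 292/7)*87 = (2088/7)*87 = 181656/7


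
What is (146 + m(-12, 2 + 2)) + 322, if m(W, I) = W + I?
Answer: 460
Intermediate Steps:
m(W, I) = I + W
(146 + m(-12, 2 + 2)) + 322 = (146 + ((2 + 2) - 12)) + 322 = (146 + (4 - 12)) + 322 = (146 - 8) + 322 = 138 + 322 = 460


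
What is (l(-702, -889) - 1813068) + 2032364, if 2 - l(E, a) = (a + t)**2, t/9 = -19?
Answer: -904302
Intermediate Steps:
t = -171 (t = 9*(-19) = -171)
l(E, a) = 2 - (-171 + a)**2 (l(E, a) = 2 - (a - 171)**2 = 2 - (-171 + a)**2)
(l(-702, -889) - 1813068) + 2032364 = ((2 - (-171 - 889)**2) - 1813068) + 2032364 = ((2 - 1*(-1060)**2) - 1813068) + 2032364 = ((2 - 1*1123600) - 1813068) + 2032364 = ((2 - 1123600) - 1813068) + 2032364 = (-1123598 - 1813068) + 2032364 = -2936666 + 2032364 = -904302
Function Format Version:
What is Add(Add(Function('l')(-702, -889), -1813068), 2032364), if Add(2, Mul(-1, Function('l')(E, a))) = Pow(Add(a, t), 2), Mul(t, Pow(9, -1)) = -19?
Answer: -904302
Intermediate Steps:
t = -171 (t = Mul(9, -19) = -171)
Function('l')(E, a) = Add(2, Mul(-1, Pow(Add(-171, a), 2))) (Function('l')(E, a) = Add(2, Mul(-1, Pow(Add(a, -171), 2))) = Add(2, Mul(-1, Pow(Add(-171, a), 2))))
Add(Add(Function('l')(-702, -889), -1813068), 2032364) = Add(Add(Add(2, Mul(-1, Pow(Add(-171, -889), 2))), -1813068), 2032364) = Add(Add(Add(2, Mul(-1, Pow(-1060, 2))), -1813068), 2032364) = Add(Add(Add(2, Mul(-1, 1123600)), -1813068), 2032364) = Add(Add(Add(2, -1123600), -1813068), 2032364) = Add(Add(-1123598, -1813068), 2032364) = Add(-2936666, 2032364) = -904302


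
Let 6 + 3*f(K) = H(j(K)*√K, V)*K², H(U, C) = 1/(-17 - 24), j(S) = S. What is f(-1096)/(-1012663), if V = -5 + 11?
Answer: 1201462/124557549 ≈ 0.0096458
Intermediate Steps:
V = 6
H(U, C) = -1/41 (H(U, C) = 1/(-41) = -1/41)
f(K) = -2 - K²/123 (f(K) = -2 + (-K²/41)/3 = -2 - K²/123)
f(-1096)/(-1012663) = (-2 - 1/123*(-1096)²)/(-1012663) = (-2 - 1/123*1201216)*(-1/1012663) = (-2 - 1201216/123)*(-1/1012663) = -1201462/123*(-1/1012663) = 1201462/124557549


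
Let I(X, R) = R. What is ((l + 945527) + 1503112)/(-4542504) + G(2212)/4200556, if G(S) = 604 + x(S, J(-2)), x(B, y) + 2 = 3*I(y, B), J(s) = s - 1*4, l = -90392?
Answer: -2468267485345/4770260608056 ≈ -0.51743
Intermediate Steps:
J(s) = -4 + s (J(s) = s - 4 = -4 + s)
x(B, y) = -2 + 3*B
G(S) = 602 + 3*S (G(S) = 604 + (-2 + 3*S) = 602 + 3*S)
((l + 945527) + 1503112)/(-4542504) + G(2212)/4200556 = ((-90392 + 945527) + 1503112)/(-4542504) + (602 + 3*2212)/4200556 = (855135 + 1503112)*(-1/4542504) + (602 + 6636)*(1/4200556) = 2358247*(-1/4542504) + 7238*(1/4200556) = -2358247/4542504 + 3619/2100278 = -2468267485345/4770260608056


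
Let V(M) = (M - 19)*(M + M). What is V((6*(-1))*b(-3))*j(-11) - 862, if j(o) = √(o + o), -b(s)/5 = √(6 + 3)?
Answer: -862 + 12780*I*√22 ≈ -862.0 + 59944.0*I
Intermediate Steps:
b(s) = -15 (b(s) = -5*√(6 + 3) = -5*√9 = -5*3 = -15)
j(o) = √2*√o (j(o) = √(2*o) = √2*√o)
V(M) = 2*M*(-19 + M) (V(M) = (-19 + M)*(2*M) = 2*M*(-19 + M))
V((6*(-1))*b(-3))*j(-11) - 862 = (2*((6*(-1))*(-15))*(-19 + (6*(-1))*(-15)))*(√2*√(-11)) - 862 = (2*(-6*(-15))*(-19 - 6*(-15)))*(√2*(I*√11)) - 862 = (2*90*(-19 + 90))*(I*√22) - 862 = (2*90*71)*(I*√22) - 862 = 12780*(I*√22) - 862 = 12780*I*√22 - 862 = -862 + 12780*I*√22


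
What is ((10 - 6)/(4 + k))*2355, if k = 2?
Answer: 1570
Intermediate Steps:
((10 - 6)/(4 + k))*2355 = ((10 - 6)/(4 + 2))*2355 = (4/6)*2355 = (4*(⅙))*2355 = (⅔)*2355 = 1570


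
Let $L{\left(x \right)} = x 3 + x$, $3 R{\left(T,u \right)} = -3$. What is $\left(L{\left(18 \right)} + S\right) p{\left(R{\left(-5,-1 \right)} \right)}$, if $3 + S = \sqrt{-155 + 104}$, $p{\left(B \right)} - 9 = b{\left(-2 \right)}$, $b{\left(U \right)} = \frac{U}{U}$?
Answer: $690 + 10 i \sqrt{51} \approx 690.0 + 71.414 i$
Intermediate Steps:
$R{\left(T,u \right)} = -1$ ($R{\left(T,u \right)} = \frac{1}{3} \left(-3\right) = -1$)
$b{\left(U \right)} = 1$
$p{\left(B \right)} = 10$ ($p{\left(B \right)} = 9 + 1 = 10$)
$L{\left(x \right)} = 4 x$ ($L{\left(x \right)} = 3 x + x = 4 x$)
$S = -3 + i \sqrt{51}$ ($S = -3 + \sqrt{-155 + 104} = -3 + \sqrt{-51} = -3 + i \sqrt{51} \approx -3.0 + 7.1414 i$)
$\left(L{\left(18 \right)} + S\right) p{\left(R{\left(-5,-1 \right)} \right)} = \left(4 \cdot 18 - \left(3 - i \sqrt{51}\right)\right) 10 = \left(72 - \left(3 - i \sqrt{51}\right)\right) 10 = \left(69 + i \sqrt{51}\right) 10 = 690 + 10 i \sqrt{51}$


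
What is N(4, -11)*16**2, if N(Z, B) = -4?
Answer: -1024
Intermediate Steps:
N(4, -11)*16**2 = -4*16**2 = -4*256 = -1024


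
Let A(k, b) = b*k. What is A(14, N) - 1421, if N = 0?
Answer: -1421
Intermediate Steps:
A(14, N) - 1421 = 0*14 - 1421 = 0 - 1421 = -1421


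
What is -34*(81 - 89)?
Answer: 272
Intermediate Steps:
-34*(81 - 89) = -34*(-8) = 272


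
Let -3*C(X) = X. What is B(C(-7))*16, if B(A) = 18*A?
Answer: 672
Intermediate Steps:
C(X) = -X/3
B(C(-7))*16 = (18*(-⅓*(-7)))*16 = (18*(7/3))*16 = 42*16 = 672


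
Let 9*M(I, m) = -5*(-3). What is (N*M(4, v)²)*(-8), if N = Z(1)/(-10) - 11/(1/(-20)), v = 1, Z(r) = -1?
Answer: -44020/9 ≈ -4891.1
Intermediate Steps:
M(I, m) = 5/3 (M(I, m) = (-5*(-3))/9 = (⅑)*15 = 5/3)
N = 2201/10 (N = -1/(-10) - 11/(1/(-20)) = -1*(-⅒) - 11/(-1/20) = ⅒ - 11*(-20) = ⅒ + 220 = 2201/10 ≈ 220.10)
(N*M(4, v)²)*(-8) = (2201*(5/3)²/10)*(-8) = ((2201/10)*(25/9))*(-8) = (11005/18)*(-8) = -44020/9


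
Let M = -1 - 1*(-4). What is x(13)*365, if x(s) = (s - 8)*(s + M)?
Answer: 29200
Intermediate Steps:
M = 3 (M = -1 + 4 = 3)
x(s) = (-8 + s)*(3 + s) (x(s) = (s - 8)*(s + 3) = (-8 + s)*(3 + s))
x(13)*365 = (-24 + 13**2 - 5*13)*365 = (-24 + 169 - 65)*365 = 80*365 = 29200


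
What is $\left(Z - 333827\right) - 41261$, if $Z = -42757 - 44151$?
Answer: $-461996$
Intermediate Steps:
$Z = -86908$ ($Z = -42757 - 44151 = -86908$)
$\left(Z - 333827\right) - 41261 = \left(-86908 - 333827\right) - 41261 = -420735 - 41261 = -461996$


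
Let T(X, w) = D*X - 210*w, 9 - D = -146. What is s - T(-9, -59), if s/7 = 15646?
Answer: 98527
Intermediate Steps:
D = 155 (D = 9 - 1*(-146) = 9 + 146 = 155)
T(X, w) = -210*w + 155*X (T(X, w) = 155*X - 210*w = -210*w + 155*X)
s = 109522 (s = 7*15646 = 109522)
s - T(-9, -59) = 109522 - (-210*(-59) + 155*(-9)) = 109522 - (12390 - 1395) = 109522 - 1*10995 = 109522 - 10995 = 98527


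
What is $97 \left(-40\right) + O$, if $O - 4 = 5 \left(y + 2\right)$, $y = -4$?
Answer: $-3886$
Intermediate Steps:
$O = -6$ ($O = 4 + 5 \left(-4 + 2\right) = 4 + 5 \left(-2\right) = 4 - 10 = -6$)
$97 \left(-40\right) + O = 97 \left(-40\right) - 6 = -3880 - 6 = -3886$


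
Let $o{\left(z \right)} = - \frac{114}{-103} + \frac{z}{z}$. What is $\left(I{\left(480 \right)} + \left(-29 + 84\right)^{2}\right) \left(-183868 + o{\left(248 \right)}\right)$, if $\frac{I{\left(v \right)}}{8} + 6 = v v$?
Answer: $- \frac{34963245261099}{103} \approx -3.3945 \cdot 10^{11}$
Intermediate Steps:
$I{\left(v \right)} = -48 + 8 v^{2}$ ($I{\left(v \right)} = -48 + 8 v v = -48 + 8 v^{2}$)
$o{\left(z \right)} = \frac{217}{103}$ ($o{\left(z \right)} = \left(-114\right) \left(- \frac{1}{103}\right) + 1 = \frac{114}{103} + 1 = \frac{217}{103}$)
$\left(I{\left(480 \right)} + \left(-29 + 84\right)^{2}\right) \left(-183868 + o{\left(248 \right)}\right) = \left(\left(-48 + 8 \cdot 480^{2}\right) + \left(-29 + 84\right)^{2}\right) \left(-183868 + \frac{217}{103}\right) = \left(\left(-48 + 8 \cdot 230400\right) + 55^{2}\right) \left(- \frac{18938187}{103}\right) = \left(\left(-48 + 1843200\right) + 3025\right) \left(- \frac{18938187}{103}\right) = \left(1843152 + 3025\right) \left(- \frac{18938187}{103}\right) = 1846177 \left(- \frac{18938187}{103}\right) = - \frac{34963245261099}{103}$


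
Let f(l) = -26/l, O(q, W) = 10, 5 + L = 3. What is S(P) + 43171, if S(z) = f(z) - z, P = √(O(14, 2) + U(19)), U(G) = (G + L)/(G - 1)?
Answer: 43171 - 665*√394/1182 ≈ 43160.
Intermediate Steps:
L = -2 (L = -5 + 3 = -2)
U(G) = (-2 + G)/(-1 + G) (U(G) = (G - 2)/(G - 1) = (-2 + G)/(-1 + G))
P = √394/6 (P = √(10 + (-2 + 19)/(-1 + 19)) = √(10 + 17/18) = √(197/18) = √394/6 ≈ 3.3082)
S(z) = -z - 26/z (S(z) = -26/z - z = -z - 26/z)
S(P) + 43171 = (-√394/6 - 26*3*√394/197) + 43171 = (-√394/6 - 78*√394/197) + 43171 = -665*√394/1182 + 43171 = 43171 - 665*√394/1182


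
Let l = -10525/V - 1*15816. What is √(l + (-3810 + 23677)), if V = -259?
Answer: √274471106/259 ≈ 63.966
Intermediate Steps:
l = -4085819/259 (l = -10525/(-259) - 1*15816 = -10525*(-1/259) - 15816 = 10525/259 - 15816 = -4085819/259 ≈ -15775.)
√(l + (-3810 + 23677)) = √(-4085819/259 + (-3810 + 23677)) = √(-4085819/259 + 19867) = √(1059734/259) = √274471106/259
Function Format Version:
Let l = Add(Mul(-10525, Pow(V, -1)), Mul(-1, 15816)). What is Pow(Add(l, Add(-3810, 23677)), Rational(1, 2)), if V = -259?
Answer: Mul(Rational(1, 259), Pow(274471106, Rational(1, 2))) ≈ 63.966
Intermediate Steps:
l = Rational(-4085819, 259) (l = Add(Mul(-10525, Pow(-259, -1)), Mul(-1, 15816)) = Add(Mul(-10525, Rational(-1, 259)), -15816) = Add(Rational(10525, 259), -15816) = Rational(-4085819, 259) ≈ -15775.)
Pow(Add(l, Add(-3810, 23677)), Rational(1, 2)) = Pow(Add(Rational(-4085819, 259), Add(-3810, 23677)), Rational(1, 2)) = Pow(Add(Rational(-4085819, 259), 19867), Rational(1, 2)) = Pow(Rational(1059734, 259), Rational(1, 2)) = Mul(Rational(1, 259), Pow(274471106, Rational(1, 2)))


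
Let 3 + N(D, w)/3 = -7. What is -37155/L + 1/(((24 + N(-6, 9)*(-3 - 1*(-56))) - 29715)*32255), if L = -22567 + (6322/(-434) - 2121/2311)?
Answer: 6266620058502523406/3808796960851028445 ≈ 1.6453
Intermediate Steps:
N(D, w) = -30 (N(D, w) = -9 + 3*(-7) = -9 - 21 = -30)
L = -11324822457/501487 (L = -22567 + (6322*(-1/434) - 2121*1/2311) = -22567 + (-3161/217 - 2121/2311) = -22567 - 7765328/501487 = -11324822457/501487 ≈ -22583.)
-37155/L + 1/(((24 + N(-6, 9)*(-3 - 1*(-56))) - 29715)*32255) = -37155/(-11324822457/501487) + 1/((24 - 30*(-3 - 1*(-56))) - 29715*32255) = -37155*(-501487/11324822457) + (1/32255)/((24 - 30*(-3 + 56)) - 29715) = 6210916495/3774940819 + (1/32255)/((24 - 30*53) - 29715) = 6210916495/3774940819 + (1/32255)/((24 - 1590) - 29715) = 6210916495/3774940819 + (1/32255)/(-1566 - 29715) = 6210916495/3774940819 + (1/32255)/(-31281) = 6210916495/3774940819 - 1/31281*1/32255 = 6210916495/3774940819 - 1/1008968655 = 6266620058502523406/3808796960851028445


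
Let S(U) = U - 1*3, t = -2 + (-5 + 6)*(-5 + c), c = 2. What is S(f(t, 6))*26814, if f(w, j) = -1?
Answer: -107256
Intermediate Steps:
t = -5 (t = -2 + (-5 + 6)*(-5 + 2) = -2 + 1*(-3) = -2 - 3 = -5)
S(U) = -3 + U (S(U) = U - 3 = -3 + U)
S(f(t, 6))*26814 = (-3 - 1)*26814 = -4*26814 = -107256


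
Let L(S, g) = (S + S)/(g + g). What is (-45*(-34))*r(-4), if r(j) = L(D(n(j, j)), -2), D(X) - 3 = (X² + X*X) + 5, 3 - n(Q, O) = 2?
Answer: -7650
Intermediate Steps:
n(Q, O) = 1 (n(Q, O) = 3 - 1*2 = 3 - 2 = 1)
D(X) = 8 + 2*X² (D(X) = 3 + ((X² + X*X) + 5) = 3 + ((X² + X²) + 5) = 3 + (2*X² + 5) = 3 + (5 + 2*X²) = 8 + 2*X²)
L(S, g) = S/g (L(S, g) = (2*S)/((2*g)) = (2*S)*(1/(2*g)) = S/g)
r(j) = -5 (r(j) = (8 + 2*1²)/(-2) = (8 + 2*1)*(-½) = (8 + 2)*(-½) = 10*(-½) = -5)
(-45*(-34))*r(-4) = -45*(-34)*(-5) = 1530*(-5) = -7650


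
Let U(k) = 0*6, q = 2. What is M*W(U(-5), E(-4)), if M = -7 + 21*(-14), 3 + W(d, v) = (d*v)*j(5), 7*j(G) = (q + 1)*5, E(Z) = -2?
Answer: 903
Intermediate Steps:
j(G) = 15/7 (j(G) = ((2 + 1)*5)/7 = (3*5)/7 = (1/7)*15 = 15/7)
U(k) = 0
W(d, v) = -3 + 15*d*v/7 (W(d, v) = -3 + (d*v)*(15/7) = -3 + 15*d*v/7)
M = -301 (M = -7 - 294 = -301)
M*W(U(-5), E(-4)) = -301*(-3 + (15/7)*0*(-2)) = -301*(-3 + 0) = -301*(-3) = 903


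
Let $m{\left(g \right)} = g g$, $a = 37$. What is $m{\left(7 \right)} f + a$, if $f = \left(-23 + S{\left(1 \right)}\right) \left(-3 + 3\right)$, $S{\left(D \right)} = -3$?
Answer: $37$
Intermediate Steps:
$m{\left(g \right)} = g^{2}$
$f = 0$ ($f = \left(-23 - 3\right) \left(-3 + 3\right) = \left(-26\right) 0 = 0$)
$m{\left(7 \right)} f + a = 7^{2} \cdot 0 + 37 = 49 \cdot 0 + 37 = 0 + 37 = 37$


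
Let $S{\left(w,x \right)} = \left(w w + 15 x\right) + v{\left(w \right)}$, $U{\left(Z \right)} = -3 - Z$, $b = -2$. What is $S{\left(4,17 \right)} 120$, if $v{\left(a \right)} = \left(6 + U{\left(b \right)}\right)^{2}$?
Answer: $35520$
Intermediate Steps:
$v{\left(a \right)} = 25$ ($v{\left(a \right)} = \left(6 - 1\right)^{2} = 5^{2} = 25$)
$S{\left(w,x \right)} = 25 + w^{2} + 15 x$ ($S{\left(w,x \right)} = \left(w w + 15 x\right) + 25 = \left(w^{2} + 15 x\right) + 25 = 25 + w^{2} + 15 x$)
$S{\left(4,17 \right)} 120 = \left(25 + 4^{2} + 15 \cdot 17\right) 120 = \left(25 + 16 + 255\right) 120 = 296 \cdot 120 = 35520$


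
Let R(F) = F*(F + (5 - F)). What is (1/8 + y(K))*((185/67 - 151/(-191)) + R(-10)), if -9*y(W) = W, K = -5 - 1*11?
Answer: -40716263/460692 ≈ -88.381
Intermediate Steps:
K = -16 (K = -5 - 11 = -16)
R(F) = 5*F (R(F) = F*5 = 5*F)
y(W) = -W/9
(1/8 + y(K))*((185/67 - 151/(-191)) + R(-10)) = (1/8 - ⅑*(-16))*((185/67 - 151/(-191)) + 5*(-10)) = (⅛ + 16/9)*((185*(1/67) - 151*(-1/191)) - 50) = 137*((185/67 + 151/191) - 50)/72 = 137*(45452/12797 - 50)/72 = (137/72)*(-594398/12797) = -40716263/460692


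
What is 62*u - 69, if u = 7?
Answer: 365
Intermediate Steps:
62*u - 69 = 62*7 - 69 = 434 - 69 = 365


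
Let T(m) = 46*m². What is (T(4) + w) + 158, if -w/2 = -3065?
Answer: 7024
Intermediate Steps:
w = 6130 (w = -2*(-3065) = 6130)
(T(4) + w) + 158 = (46*4² + 6130) + 158 = (46*16 + 6130) + 158 = (736 + 6130) + 158 = 6866 + 158 = 7024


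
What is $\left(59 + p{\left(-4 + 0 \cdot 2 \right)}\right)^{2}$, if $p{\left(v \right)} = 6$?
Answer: $4225$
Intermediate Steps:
$\left(59 + p{\left(-4 + 0 \cdot 2 \right)}\right)^{2} = \left(59 + 6\right)^{2} = 65^{2} = 4225$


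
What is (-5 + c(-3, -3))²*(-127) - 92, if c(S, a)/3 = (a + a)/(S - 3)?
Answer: -600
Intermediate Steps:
c(S, a) = 6*a/(-3 + S) (c(S, a) = 3*((a + a)/(S - 3)) = 3*((2*a)/(-3 + S)) = 3*(2*a/(-3 + S)) = 6*a/(-3 + S))
(-5 + c(-3, -3))²*(-127) - 92 = (-5 + 6*(-3)/(-3 - 3))²*(-127) - 92 = (-5 + 6*(-3)/(-6))²*(-127) - 92 = (-5 + 6*(-3)*(-⅙))²*(-127) - 92 = (-5 + 3)²*(-127) - 92 = (-2)²*(-127) - 92 = 4*(-127) - 92 = -508 - 92 = -600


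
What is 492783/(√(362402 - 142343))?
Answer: 164261*√499/3493 ≈ 1050.5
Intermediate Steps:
492783/(√(362402 - 142343)) = 492783/(√220059) = 492783/((21*√499)) = 492783*(√499/10479) = 164261*√499/3493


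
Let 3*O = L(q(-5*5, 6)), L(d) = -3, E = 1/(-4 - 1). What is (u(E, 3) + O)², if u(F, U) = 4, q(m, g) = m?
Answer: 9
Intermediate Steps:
E = -⅕ (E = 1/(-5) = -⅕ ≈ -0.20000)
O = -1 (O = (⅓)*(-3) = -1)
(u(E, 3) + O)² = (4 - 1)² = 3² = 9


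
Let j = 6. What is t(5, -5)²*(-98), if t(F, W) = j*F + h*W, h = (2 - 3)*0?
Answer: -88200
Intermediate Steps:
h = 0 (h = -1*0 = 0)
t(F, W) = 6*F (t(F, W) = 6*F + 0*W = 6*F + 0 = 6*F)
t(5, -5)²*(-98) = (6*5)²*(-98) = 30²*(-98) = 900*(-98) = -88200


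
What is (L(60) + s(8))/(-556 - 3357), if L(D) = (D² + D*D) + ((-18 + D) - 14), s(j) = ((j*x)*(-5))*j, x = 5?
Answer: -804/559 ≈ -1.4383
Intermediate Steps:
s(j) = -25*j² (s(j) = ((j*5)*(-5))*j = ((5*j)*(-5))*j = (-25*j)*j = -25*j²)
L(D) = -32 + D + 2*D² (L(D) = (D² + D²) + (-32 + D) = 2*D² + (-32 + D) = -32 + D + 2*D²)
(L(60) + s(8))/(-556 - 3357) = ((-32 + 60 + 2*60²) - 25*8²)/(-556 - 3357) = ((-32 + 60 + 2*3600) - 25*64)/(-3913) = ((-32 + 60 + 7200) - 1600)*(-1/3913) = (7228 - 1600)*(-1/3913) = 5628*(-1/3913) = -804/559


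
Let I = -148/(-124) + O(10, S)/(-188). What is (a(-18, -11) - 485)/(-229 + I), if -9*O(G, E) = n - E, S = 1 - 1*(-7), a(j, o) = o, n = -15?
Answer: 26016192/11949617 ≈ 2.1772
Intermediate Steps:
S = 8 (S = 1 + 7 = 8)
O(G, E) = 5/3 + E/9 (O(G, E) = -(-15 - E)/9 = 5/3 + E/9)
I = 61891/52452 (I = -148/(-124) + (5/3 + (⅑)*8)/(-188) = -148*(-1/124) + (5/3 + 8/9)*(-1/188) = 37/31 + (23/9)*(-1/188) = 37/31 - 23/1692 = 61891/52452 ≈ 1.1800)
(a(-18, -11) - 485)/(-229 + I) = (-11 - 485)/(-229 + 61891/52452) = -496/(-11949617/52452) = -496*(-52452/11949617) = 26016192/11949617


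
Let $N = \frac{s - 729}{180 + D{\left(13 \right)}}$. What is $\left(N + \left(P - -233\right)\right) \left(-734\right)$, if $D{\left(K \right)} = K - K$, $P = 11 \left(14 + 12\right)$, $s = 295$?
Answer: $- \frac{17062931}{45} \approx -3.7918 \cdot 10^{5}$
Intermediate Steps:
$P = 286$ ($P = 11 \cdot 26 = 286$)
$D{\left(K \right)} = 0$
$N = - \frac{217}{90}$ ($N = \frac{295 - 729}{180 + 0} = - \frac{434}{180} = \left(-434\right) \frac{1}{180} = - \frac{217}{90} \approx -2.4111$)
$\left(N + \left(P - -233\right)\right) \left(-734\right) = \left(- \frac{217}{90} + \left(286 - -233\right)\right) \left(-734\right) = \left(- \frac{217}{90} + \left(286 + 233\right)\right) \left(-734\right) = \left(- \frac{217}{90} + 519\right) \left(-734\right) = \frac{46493}{90} \left(-734\right) = - \frac{17062931}{45}$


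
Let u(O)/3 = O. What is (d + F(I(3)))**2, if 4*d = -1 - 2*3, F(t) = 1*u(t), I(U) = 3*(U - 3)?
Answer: 49/16 ≈ 3.0625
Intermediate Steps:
u(O) = 3*O
I(U) = -9 + 3*U (I(U) = 3*(-3 + U) = -9 + 3*U)
F(t) = 3*t (F(t) = 1*(3*t) = 3*t)
d = -7/4 (d = (-1 - 2*3)/4 = (-1 - 6)/4 = (1/4)*(-7) = -7/4 ≈ -1.7500)
(d + F(I(3)))**2 = (-7/4 + 3*(-9 + 3*3))**2 = (-7/4 + 3*(-9 + 9))**2 = (-7/4 + 3*0)**2 = (-7/4 + 0)**2 = (-7/4)**2 = 49/16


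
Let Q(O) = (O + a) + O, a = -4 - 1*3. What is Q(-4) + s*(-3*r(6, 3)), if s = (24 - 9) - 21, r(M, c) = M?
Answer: 93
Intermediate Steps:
a = -7 (a = -4 - 3 = -7)
Q(O) = -7 + 2*O (Q(O) = (O - 7) + O = (-7 + O) + O = -7 + 2*O)
s = -6 (s = 15 - 21 = -6)
Q(-4) + s*(-3*r(6, 3)) = (-7 + 2*(-4)) - (-18)*6 = (-7 - 8) - 6*(-18) = -15 + 108 = 93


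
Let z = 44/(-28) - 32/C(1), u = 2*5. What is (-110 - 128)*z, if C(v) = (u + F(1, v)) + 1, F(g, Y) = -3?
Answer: 1326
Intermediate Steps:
u = 10
C(v) = 8 (C(v) = (10 - 3) + 1 = 7 + 1 = 8)
z = -39/7 (z = 44/(-28) - 32/8 = 44*(-1/28) - 32*⅛ = -11/7 - 4 = -39/7 ≈ -5.5714)
(-110 - 128)*z = (-110 - 128)*(-39/7) = -238*(-39/7) = 1326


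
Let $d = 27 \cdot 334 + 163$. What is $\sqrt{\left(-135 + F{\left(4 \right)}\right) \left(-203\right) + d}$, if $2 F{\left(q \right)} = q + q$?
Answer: $\sqrt{35774} \approx 189.14$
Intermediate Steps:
$F{\left(q \right)} = q$ ($F{\left(q \right)} = \frac{q + q}{2} = \frac{2 q}{2} = q$)
$d = 9181$ ($d = 9018 + 163 = 9181$)
$\sqrt{\left(-135 + F{\left(4 \right)}\right) \left(-203\right) + d} = \sqrt{\left(-135 + 4\right) \left(-203\right) + 9181} = \sqrt{\left(-131\right) \left(-203\right) + 9181} = \sqrt{26593 + 9181} = \sqrt{35774}$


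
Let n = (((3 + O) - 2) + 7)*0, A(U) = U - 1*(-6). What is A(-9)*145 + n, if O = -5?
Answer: -435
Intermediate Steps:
A(U) = 6 + U (A(U) = U + 6 = 6 + U)
n = 0 (n = (((3 - 5) - 2) + 7)*0 = ((-2 - 2) + 7)*0 = (-4 + 7)*0 = 3*0 = 0)
A(-9)*145 + n = (6 - 9)*145 + 0 = -3*145 + 0 = -435 + 0 = -435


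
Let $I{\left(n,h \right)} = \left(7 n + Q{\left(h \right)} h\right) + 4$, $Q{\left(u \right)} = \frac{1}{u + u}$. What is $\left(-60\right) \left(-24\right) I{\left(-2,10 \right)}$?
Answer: $-13680$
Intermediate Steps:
$Q{\left(u \right)} = \frac{1}{2 u}$
$I{\left(n,h \right)} = \frac{9}{2} + 7 n$ ($I{\left(n,h \right)} = \left(7 n + \frac{1}{2 h} h\right) + 4 = \left(7 n + \frac{1}{2}\right) + 4 = \left(\frac{1}{2} + 7 n\right) + 4 = \frac{9}{2} + 7 n$)
$\left(-60\right) \left(-24\right) I{\left(-2,10 \right)} = \left(-60\right) \left(-24\right) \left(\frac{9}{2} + 7 \left(-2\right)\right) = 1440 \left(\frac{9}{2} - 14\right) = 1440 \left(- \frac{19}{2}\right) = -13680$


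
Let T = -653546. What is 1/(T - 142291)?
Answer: -1/795837 ≈ -1.2565e-6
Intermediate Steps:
1/(T - 142291) = 1/(-653546 - 142291) = 1/(-795837) = -1/795837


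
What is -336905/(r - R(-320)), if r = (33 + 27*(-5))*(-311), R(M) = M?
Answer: -336905/32042 ≈ -10.514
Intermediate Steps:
r = 31722 (r = (33 - 135)*(-311) = -102*(-311) = 31722)
-336905/(r - R(-320)) = -336905/(31722 - 1*(-320)) = -336905/(31722 + 320) = -336905/32042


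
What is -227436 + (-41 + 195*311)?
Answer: -166832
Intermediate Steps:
-227436 + (-41 + 195*311) = -227436 + (-41 + 60645) = -227436 + 60604 = -166832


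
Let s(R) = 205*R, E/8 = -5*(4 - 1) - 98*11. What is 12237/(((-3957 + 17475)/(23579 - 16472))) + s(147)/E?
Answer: 42224664787/6566744 ≈ 6430.1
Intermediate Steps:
E = -8744 (E = 8*(-5*(4 - 1) - 98*11) = 8*(-5*3 - 1078) = 8*(-15 - 1078) = 8*(-1093) = -8744)
12237/(((-3957 + 17475)/(23579 - 16472))) + s(147)/E = 12237/(((-3957 + 17475)/(23579 - 16472))) + (205*147)/(-8744) = 12237/((13518/7107)) + 30135*(-1/8744) = 12237/((13518*(1/7107))) - 30135/8744 = 12237/(4506/2369) - 30135/8744 = 12237*(2369/4506) - 30135/8744 = 9663151/1502 - 30135/8744 = 42224664787/6566744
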